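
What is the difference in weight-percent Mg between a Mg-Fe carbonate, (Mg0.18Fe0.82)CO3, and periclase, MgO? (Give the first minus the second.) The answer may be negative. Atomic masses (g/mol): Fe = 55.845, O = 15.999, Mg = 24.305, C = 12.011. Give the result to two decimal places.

-56.33 percentage points

First mineral: 4.375 g Mg in 110.176 g formula = 3.97 wt% Mg.
Second mineral: 24.305 g Mg in 40.304 g formula = 60.30 wt% Mg.
3.97% − 60.30% gives a difference of -56.33 percentage points.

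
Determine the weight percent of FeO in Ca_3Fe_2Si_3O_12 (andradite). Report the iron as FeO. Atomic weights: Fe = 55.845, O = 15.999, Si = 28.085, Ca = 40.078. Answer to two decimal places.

28.28 wt%

M(Ca_3Fe_2Si_3O_12) = 508.167 g/mol; M(FeO) = 71.844 g/mol.
Moles FeO per formula unit = 2 Fe ÷ 1 = 2.0000.
FeO fraction = (2.0000 × 71.844) / 508.167 = 143.688/508.167 = 0.2828.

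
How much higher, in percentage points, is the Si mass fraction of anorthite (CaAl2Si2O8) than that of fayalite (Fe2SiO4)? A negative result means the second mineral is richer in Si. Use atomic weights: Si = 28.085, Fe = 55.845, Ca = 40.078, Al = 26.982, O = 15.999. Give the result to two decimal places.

6.41 percentage points

First mineral: 56.170 g Si in 278.204 g formula = 20.19 wt% Si.
Second mineral: 28.085 g Si in 203.771 g formula = 13.78 wt% Si.
20.19% − 13.78% gives a difference of 6.41 percentage points.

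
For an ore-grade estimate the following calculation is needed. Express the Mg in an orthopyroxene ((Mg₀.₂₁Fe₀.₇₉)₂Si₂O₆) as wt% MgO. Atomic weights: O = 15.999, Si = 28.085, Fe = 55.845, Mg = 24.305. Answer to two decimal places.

Molar mass of (Mg₀.₂₁Fe₀.₇₉)₂Si₂O₆ = 0.42×24.305 + 1.58×55.845 + 2×28.085 + 6×15.999 = 250.607 g/mol.
Each formula unit contains 0.42 Mg, equivalent to 0.42/1 = 0.4200 mol MgO.
M(MgO) = 1×24.305 + 1×15.999 = 40.304 g/mol.
Mass of MgO per formula unit = 0.4200 × 40.304 = 16.928 g.
MgO wt% = 16.928 / 250.607 × 100 = 6.75%.

6.75 wt%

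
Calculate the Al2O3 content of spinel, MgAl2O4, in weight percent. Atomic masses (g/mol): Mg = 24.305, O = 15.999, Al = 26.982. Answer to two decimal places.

71.67 wt%

M(MgAl2O4) = 142.265 g/mol; M(Al2O3) = 101.961 g/mol.
Moles Al2O3 per formula unit = 2 Al ÷ 2 = 1.0000.
Al2O3 fraction = (1.0000 × 101.961) / 142.265 = 101.961/142.265 = 0.7167.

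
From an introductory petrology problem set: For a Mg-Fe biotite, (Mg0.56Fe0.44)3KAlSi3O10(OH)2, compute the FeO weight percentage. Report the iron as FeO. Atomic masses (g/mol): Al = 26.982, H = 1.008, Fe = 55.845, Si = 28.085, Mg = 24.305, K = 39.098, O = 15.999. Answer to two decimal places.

Formula mass = 458.887 g/mol.
1.32 Fe → 1.3200 mol FeO per formula unit; M(FeO) = 71.844, so FeO mass = 94.834 g.
94.834/458.887 × 100 = 20.67 wt%.

20.67 wt%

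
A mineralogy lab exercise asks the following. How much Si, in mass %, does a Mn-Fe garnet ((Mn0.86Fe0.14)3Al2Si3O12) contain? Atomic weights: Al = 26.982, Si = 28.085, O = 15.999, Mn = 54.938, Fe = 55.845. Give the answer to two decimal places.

Molar mass of (Mn0.86Fe0.14)3Al2Si3O12: 2.58×54.938 + 0.42×55.845 + 2×26.982 + 3×28.085 + 12×15.999 = 495.402 g/mol.
Mass of Si per formula unit: 3 × 28.085 = 84.255 g.
Weight fraction Si = 84.255 / 495.402 = 0.1701.

17.01 mass %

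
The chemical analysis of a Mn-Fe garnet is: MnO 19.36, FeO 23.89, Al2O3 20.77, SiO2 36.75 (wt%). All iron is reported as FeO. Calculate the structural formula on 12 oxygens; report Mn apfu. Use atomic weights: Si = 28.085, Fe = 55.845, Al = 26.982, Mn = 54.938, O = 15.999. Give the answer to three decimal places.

1.342 Mn apfu

19.36 wt% MnO ÷ 70.937 g/mol = 0.27292 mol, giving 0.27292 Mn and 0.27292 O.
23.89 wt% FeO ÷ 71.844 g/mol = 0.33253 mol, giving 0.33253 Fe and 0.33253 O.
20.77 wt% Al2O3 ÷ 101.961 g/mol = 0.20371 mol, giving 0.40742 Al and 0.61113 O.
36.75 wt% SiO2 ÷ 60.083 g/mol = 0.61165 mol, giving 0.61165 Si and 1.22330 O.
Oxygen sums to 2.43988; scaling by 12/2.43988 = 4.91827 puts the formula on 12 O.
Mn: 0.27292 × 4.91827 = 1.342 atoms per formula unit.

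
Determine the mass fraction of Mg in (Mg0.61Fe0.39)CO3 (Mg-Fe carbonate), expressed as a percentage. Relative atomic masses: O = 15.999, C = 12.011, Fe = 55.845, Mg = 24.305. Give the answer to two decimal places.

15.35 mass %

Molar mass of (Mg0.61Fe0.39)CO3: 0.61×24.305 + 0.39×55.845 + 1×12.011 + 3×15.999 = 96.614 g/mol.
Mass of Mg per formula unit: 0.61 × 24.305 = 14.826 g.
Weight fraction Mg = 14.826 / 96.614 = 0.1535.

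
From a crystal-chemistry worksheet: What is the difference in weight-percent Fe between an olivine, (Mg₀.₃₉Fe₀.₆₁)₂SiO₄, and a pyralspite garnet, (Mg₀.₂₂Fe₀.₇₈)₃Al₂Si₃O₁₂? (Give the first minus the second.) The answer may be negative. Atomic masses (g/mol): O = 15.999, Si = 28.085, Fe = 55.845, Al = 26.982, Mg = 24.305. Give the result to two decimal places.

10.63 percentage points

First mineral: 68.131 g Fe in 179.170 g formula = 38.03 wt% Fe.
Second mineral: 130.677 g Fe in 476.926 g formula = 27.40 wt% Fe.
38.03% − 27.40% gives a difference of 10.63 percentage points.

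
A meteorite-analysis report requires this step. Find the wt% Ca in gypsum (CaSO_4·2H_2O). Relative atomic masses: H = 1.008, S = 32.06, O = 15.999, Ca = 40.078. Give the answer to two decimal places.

23.28 weight percent

Formula mass = 1·40.078 + 1·32.06 + 6·15.999 + 4·1.008 = 172.164 g/mol, of which 40.078 g is Ca.
So Ca makes up 40.078/172.164 = 0.2328 of the mass, i.e. 23.28%.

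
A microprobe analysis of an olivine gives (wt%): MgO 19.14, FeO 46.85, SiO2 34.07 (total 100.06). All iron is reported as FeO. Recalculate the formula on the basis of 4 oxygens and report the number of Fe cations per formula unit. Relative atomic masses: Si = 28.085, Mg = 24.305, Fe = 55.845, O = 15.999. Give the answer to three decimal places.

1.154 Fe apfu

19.14 wt% MgO ÷ 40.304 g/mol = 0.47489 mol, giving 0.47489 Mg and 0.47489 O.
46.85 wt% FeO ÷ 71.844 g/mol = 0.65211 mol, giving 0.65211 Fe and 0.65211 O.
34.07 wt% SiO2 ÷ 60.083 g/mol = 0.56705 mol, giving 0.56705 Si and 1.13410 O.
Oxygen sums to 2.26110; scaling by 4/2.26110 = 1.76905 puts the formula on 4 O.
Fe: 0.65211 × 1.76905 = 1.154 atoms per formula unit.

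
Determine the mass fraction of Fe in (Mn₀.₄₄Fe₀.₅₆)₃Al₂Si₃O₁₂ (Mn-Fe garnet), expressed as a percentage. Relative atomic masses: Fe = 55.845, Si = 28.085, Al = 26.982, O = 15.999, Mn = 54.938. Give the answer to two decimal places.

Molar mass of (Mn₀.₄₄Fe₀.₅₆)₃Al₂Si₃O₁₂: 1.32×54.938 + 1.68×55.845 + 2×26.982 + 3×28.085 + 12×15.999 = 496.545 g/mol.
Mass of Fe per formula unit: 1.68 × 55.845 = 93.820 g.
Weight fraction Fe = 93.820 / 496.545 = 0.1889.

18.89 mass %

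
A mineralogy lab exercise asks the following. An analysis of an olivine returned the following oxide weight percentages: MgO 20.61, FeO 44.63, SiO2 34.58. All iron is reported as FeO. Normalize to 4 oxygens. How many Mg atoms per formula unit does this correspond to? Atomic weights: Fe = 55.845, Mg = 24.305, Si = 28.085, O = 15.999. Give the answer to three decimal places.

0.896 Mg apfu

MgO (M=40.304): mol = 0.51136; Mg = 0.51136, O = 0.51136.
FeO (M=71.844): mol = 0.62121; Fe = 0.62121, O = 0.62121.
SiO2 (M=60.083): mol = 0.57554; Si = 0.57554, O = 1.15108.
ΣO = 2.28365; factor = 4/ΣO = 1.75158.
Mg apfu = 0.51136 × 1.75158 = 0.896.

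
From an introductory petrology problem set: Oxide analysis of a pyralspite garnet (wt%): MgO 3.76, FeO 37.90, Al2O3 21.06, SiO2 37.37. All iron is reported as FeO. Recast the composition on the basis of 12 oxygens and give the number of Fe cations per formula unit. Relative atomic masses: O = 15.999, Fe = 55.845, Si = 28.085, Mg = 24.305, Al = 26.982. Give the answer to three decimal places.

2.548 Fe apfu

3.76 wt% MgO ÷ 40.304 g/mol = 0.09329 mol, giving 0.09329 Mg and 0.09329 O.
37.90 wt% FeO ÷ 71.844 g/mol = 0.52753 mol, giving 0.52753 Fe and 0.52753 O.
21.06 wt% Al2O3 ÷ 101.961 g/mol = 0.20655 mol, giving 0.41310 Al and 0.61965 O.
37.37 wt% SiO2 ÷ 60.083 g/mol = 0.62197 mol, giving 0.62197 Si and 1.24394 O.
Oxygen sums to 2.48441; scaling by 12/2.48441 = 4.83012 puts the formula on 12 O.
Fe: 0.52753 × 4.83012 = 2.548 atoms per formula unit.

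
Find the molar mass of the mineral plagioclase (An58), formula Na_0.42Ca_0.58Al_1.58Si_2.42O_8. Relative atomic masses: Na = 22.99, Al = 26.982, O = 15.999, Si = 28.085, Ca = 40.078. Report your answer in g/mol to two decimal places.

M = 0.42*22.99 + 0.58*40.078 + 1.58*26.982 + 2.42*28.085 + 8*15.999

271.49 g/mol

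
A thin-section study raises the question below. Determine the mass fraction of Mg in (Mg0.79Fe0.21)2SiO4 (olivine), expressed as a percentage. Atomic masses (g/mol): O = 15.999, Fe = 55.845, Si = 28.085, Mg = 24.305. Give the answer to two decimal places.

M((Mg0.79Fe0.21)2SiO4) = 153.938 g/mol.
Mg contributes 1.58 × 24.305 = 38.402 g per mole.
38.402/153.938 = 0.2495 → 24.95%.

24.95 mass %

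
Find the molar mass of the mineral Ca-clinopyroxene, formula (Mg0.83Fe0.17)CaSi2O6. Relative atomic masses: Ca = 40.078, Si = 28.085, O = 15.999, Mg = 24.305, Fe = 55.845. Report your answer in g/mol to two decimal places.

221.91 g/mol

M = 0.83·24.305 + 0.17·55.845 + 1·40.078 + 2·28.085 + 6·15.999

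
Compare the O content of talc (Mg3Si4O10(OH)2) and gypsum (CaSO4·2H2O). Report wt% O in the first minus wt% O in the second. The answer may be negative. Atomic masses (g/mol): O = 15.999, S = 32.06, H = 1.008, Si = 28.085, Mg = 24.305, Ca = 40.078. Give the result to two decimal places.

M(Mg3Si4O10(OH)2) = 379.259 g/mol, so wt% O = 191.988/379.259 × 100 = 50.62%.
M(CaSO4·2H2O) = 172.164 g/mol, so wt% O = 95.994/172.164 × 100 = 55.76%.
50.62 − 55.76 = -5.14 pp.

-5.14 percentage points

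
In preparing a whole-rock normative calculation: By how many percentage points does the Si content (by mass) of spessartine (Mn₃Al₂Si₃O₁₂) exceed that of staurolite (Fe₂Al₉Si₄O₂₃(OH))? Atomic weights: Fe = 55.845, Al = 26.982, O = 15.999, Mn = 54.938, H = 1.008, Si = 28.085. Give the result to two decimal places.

3.83 percentage points

Si in Mn₃Al₂Si₃O₁₂: molar mass 495.021 g/mol; 3×28.085 = 84.255 g → 17.02 wt%.
Si in Fe₂Al₉Si₄O₂₃(OH): molar mass 851.852 g/mol; 4×28.085 = 112.340 g → 13.19 wt%.
Difference = 17.02 − 13.19 = 3.83 percentage points.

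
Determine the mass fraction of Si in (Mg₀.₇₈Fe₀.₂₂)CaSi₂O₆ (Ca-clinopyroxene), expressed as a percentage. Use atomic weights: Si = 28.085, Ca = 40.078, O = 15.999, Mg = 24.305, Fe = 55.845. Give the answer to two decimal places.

Molar mass of (Mg₀.₇₈Fe₀.₂₂)CaSi₂O₆: 0.78*24.305 + 0.22*55.845 + 1*40.078 + 2*28.085 + 6*15.999 = 223.486 g/mol.
Mass of Si per formula unit: 2 × 28.085 = 56.170 g.
Weight fraction Si = 56.170 / 223.486 = 0.2513.

25.13 weight percent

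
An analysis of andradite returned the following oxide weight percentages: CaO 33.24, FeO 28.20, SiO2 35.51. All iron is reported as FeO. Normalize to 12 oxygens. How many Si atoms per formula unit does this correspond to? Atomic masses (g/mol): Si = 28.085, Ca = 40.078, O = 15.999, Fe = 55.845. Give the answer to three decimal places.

CaO (M=56.077): mol = 0.59276; Ca = 0.59276, O = 0.59276.
FeO (M=71.844): mol = 0.39252; Fe = 0.39252, O = 0.39252.
SiO2 (M=60.083): mol = 0.59102; Si = 0.59102, O = 1.18204.
ΣO = 2.16732; factor = 12/ΣO = 5.53679.
Si apfu = 0.59102 × 5.53679 = 3.272.

3.272 Si apfu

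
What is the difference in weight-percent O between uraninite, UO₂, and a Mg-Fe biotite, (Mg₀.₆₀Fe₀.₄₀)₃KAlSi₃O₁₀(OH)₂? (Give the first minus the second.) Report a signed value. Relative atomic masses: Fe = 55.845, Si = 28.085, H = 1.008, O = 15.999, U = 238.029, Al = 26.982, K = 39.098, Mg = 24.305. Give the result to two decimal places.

-30.34 percentage points

First mineral: 31.998 g O in 270.027 g formula = 11.85 wt% O.
Second mineral: 191.988 g O in 455.102 g formula = 42.19 wt% O.
11.85% − 42.19% gives a difference of -30.34 percentage points.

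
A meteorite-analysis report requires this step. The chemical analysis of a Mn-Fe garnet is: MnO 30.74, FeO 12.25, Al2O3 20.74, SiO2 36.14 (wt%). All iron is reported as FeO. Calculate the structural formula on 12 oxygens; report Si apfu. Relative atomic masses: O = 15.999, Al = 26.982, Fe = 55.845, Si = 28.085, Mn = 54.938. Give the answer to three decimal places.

2.986 Si apfu

30.74 wt% MnO ÷ 70.937 g/mol = 0.43334 mol, giving 0.43334 Mn and 0.43334 O.
12.25 wt% FeO ÷ 71.844 g/mol = 0.17051 mol, giving 0.17051 Fe and 0.17051 O.
20.74 wt% Al2O3 ÷ 101.961 g/mol = 0.20341 mol, giving 0.40682 Al and 0.61023 O.
36.14 wt% SiO2 ÷ 60.083 g/mol = 0.60150 mol, giving 0.60150 Si and 1.20300 O.
Oxygen sums to 2.41708; scaling by 12/2.41708 = 4.96467 puts the formula on 12 O.
Si: 0.60150 × 4.96467 = 2.986 atoms per formula unit.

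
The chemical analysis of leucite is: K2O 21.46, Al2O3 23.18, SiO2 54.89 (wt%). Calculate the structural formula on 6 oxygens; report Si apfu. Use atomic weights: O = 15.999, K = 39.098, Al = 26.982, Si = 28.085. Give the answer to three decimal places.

21.46 wt% K2O ÷ 94.195 g/mol = 0.22783 mol, giving 0.45566 K and 0.22783 O.
23.18 wt% Al2O3 ÷ 101.961 g/mol = 0.22734 mol, giving 0.45468 Al and 0.68202 O.
54.89 wt% SiO2 ÷ 60.083 g/mol = 0.91357 mol, giving 0.91357 Si and 1.82714 O.
Oxygen sums to 2.73699; scaling by 6/2.73699 = 2.19219 puts the formula on 6 O.
Si: 0.91357 × 2.19219 = 2.003 atoms per formula unit.

2.003 Si apfu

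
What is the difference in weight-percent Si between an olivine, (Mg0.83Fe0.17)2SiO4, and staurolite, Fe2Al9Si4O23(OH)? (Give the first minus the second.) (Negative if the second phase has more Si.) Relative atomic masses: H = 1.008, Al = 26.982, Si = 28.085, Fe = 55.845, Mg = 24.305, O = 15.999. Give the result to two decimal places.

5.36 percentage points

Si in (Mg0.83Fe0.17)2SiO4: molar mass 151.415 g/mol; 1×28.085 = 28.085 g → 18.55 wt%.
Si in Fe2Al9Si4O23(OH): molar mass 851.852 g/mol; 4×28.085 = 112.340 g → 13.19 wt%.
Difference = 18.55 − 13.19 = 5.36 percentage points.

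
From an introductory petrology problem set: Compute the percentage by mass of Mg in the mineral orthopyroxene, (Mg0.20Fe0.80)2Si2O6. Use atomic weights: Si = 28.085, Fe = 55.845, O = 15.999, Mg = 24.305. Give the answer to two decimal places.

3.87 weight percent

Molar mass of (Mg0.20Fe0.80)2Si2O6: 0.40*24.305 + 1.60*55.845 + 2*28.085 + 6*15.999 = 251.238 g/mol.
Mass of Mg per formula unit: 0.40 × 24.305 = 9.722 g.
Weight fraction Mg = 9.722 / 251.238 = 0.0387.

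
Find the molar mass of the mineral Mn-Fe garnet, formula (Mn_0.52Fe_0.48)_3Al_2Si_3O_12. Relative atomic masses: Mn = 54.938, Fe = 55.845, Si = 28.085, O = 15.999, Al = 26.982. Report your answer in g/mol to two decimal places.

M = 1.56*54.938 + 1.44*55.845 + 2*26.982 + 3*28.085 + 12*15.999

496.33 g/mol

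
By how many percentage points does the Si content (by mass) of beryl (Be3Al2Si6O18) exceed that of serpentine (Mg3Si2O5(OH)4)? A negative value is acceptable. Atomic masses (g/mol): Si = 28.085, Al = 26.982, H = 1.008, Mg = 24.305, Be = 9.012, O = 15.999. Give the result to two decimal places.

11.08 percentage points

First mineral: 168.510 g Si in 537.492 g formula = 31.35 wt% Si.
Second mineral: 56.170 g Si in 277.108 g formula = 20.27 wt% Si.
31.35% − 20.27% gives a difference of 11.08 percentage points.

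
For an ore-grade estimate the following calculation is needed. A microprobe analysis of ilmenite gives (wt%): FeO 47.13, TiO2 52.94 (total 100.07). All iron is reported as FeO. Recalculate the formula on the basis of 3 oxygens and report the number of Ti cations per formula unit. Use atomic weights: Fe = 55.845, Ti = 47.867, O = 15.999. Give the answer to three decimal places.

FeO: 47.13/71.844 = 0.65600 mol → 0.65600 mol Fe, 0.65600 mol O.
TiO2: 52.94/79.865 = 0.66287 mol → 0.66287 mol Ti, 1.32574 mol O.
Total oxygen = 1.98174 mol. Normalization factor = 3/1.98174 = 1.51382.
Ti per 3 O = 0.66287 × 1.51382 = 1.003.

1.003 Ti apfu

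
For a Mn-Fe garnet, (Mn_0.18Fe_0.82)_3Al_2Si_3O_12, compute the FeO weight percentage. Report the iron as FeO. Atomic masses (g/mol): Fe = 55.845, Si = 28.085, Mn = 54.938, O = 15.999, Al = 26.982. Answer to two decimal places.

35.54 wt%

M((Mn_0.18Fe_0.82)_3Al_2Si_3O_12) = 497.252 g/mol; M(FeO) = 71.844 g/mol.
Moles FeO per formula unit = 2.46 Fe ÷ 1 = 2.4600.
FeO fraction = (2.4600 × 71.844) / 497.252 = 176.736/497.252 = 0.3554.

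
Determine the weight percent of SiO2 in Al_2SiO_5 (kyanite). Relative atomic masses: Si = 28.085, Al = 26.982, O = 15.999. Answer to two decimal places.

37.08 wt%

Molar mass of Al_2SiO_5 = 2·26.982 + 1·28.085 + 5·15.999 = 162.044 g/mol.
Each formula unit contains 1 Si, equivalent to 1/1 = 1.0000 mol SiO2.
M(SiO2) = 1×28.085 + 2×15.999 = 60.083 g/mol.
Mass of SiO2 per formula unit = 1.0000 × 60.083 = 60.083 g.
SiO2 wt% = 60.083 / 162.044 × 100 = 37.08%.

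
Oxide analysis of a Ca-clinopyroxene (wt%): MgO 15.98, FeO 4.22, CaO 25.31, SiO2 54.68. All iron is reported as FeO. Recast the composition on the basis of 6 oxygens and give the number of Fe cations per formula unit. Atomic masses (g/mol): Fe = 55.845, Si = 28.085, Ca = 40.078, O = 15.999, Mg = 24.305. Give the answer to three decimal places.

MgO: 15.98/40.304 = 0.39649 mol → 0.39649 mol Mg, 0.39649 mol O.
FeO: 4.22/71.844 = 0.05874 mol → 0.05874 mol Fe, 0.05874 mol O.
CaO: 25.31/56.077 = 0.45134 mol → 0.45134 mol Ca, 0.45134 mol O.
SiO2: 54.68/60.083 = 0.91007 mol → 0.91007 mol Si, 1.82014 mol O.
Total oxygen = 2.72671 mol. Normalization factor = 6/2.72671 = 2.20045.
Fe per 6 O = 0.05874 × 2.20045 = 0.129.

0.129 Fe apfu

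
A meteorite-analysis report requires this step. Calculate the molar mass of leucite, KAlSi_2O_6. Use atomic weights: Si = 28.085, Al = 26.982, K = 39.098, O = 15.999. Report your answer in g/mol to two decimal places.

The formula mass is the sum 1(39.098) + 1(26.982) + 2(28.085) + 6(15.999).

218.24 g/mol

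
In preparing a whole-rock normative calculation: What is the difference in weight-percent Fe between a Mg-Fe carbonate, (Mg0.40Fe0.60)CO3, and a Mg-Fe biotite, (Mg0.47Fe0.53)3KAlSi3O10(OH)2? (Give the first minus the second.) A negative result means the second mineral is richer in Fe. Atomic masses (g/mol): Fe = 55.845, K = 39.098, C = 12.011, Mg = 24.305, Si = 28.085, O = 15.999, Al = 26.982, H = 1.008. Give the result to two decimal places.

Fe in (Mg0.40Fe0.60)CO3: molar mass 103.237 g/mol; 0.60×55.845 = 33.507 g → 32.46 wt%.
Fe in (Mg0.47Fe0.53)3KAlSi3O10(OH)2: molar mass 467.403 g/mol; 1.59×55.845 = 88.794 g → 19.00 wt%.
Difference = 32.46 − 19.00 = 13.46 percentage points.

13.46 percentage points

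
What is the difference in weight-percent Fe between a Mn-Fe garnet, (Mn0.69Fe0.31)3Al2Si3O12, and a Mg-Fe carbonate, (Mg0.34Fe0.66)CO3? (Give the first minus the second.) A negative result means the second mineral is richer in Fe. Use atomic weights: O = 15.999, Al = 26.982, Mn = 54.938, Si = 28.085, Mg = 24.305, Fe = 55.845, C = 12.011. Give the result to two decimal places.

M((Mn0.69Fe0.31)3Al2Si3O12) = 495.865 g/mol, so wt% Fe = 51.936/495.865 × 100 = 10.47%.
M((Mg0.34Fe0.66)CO3) = 105.129 g/mol, so wt% Fe = 36.858/105.129 × 100 = 35.06%.
10.47 − 35.06 = -24.59 pp.

-24.59 percentage points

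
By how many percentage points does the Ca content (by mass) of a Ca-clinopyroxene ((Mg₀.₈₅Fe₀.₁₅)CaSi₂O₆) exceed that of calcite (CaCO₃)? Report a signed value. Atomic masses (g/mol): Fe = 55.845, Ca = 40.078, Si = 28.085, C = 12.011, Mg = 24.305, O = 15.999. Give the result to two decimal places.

First mineral: 40.078 g Ca in 221.278 g formula = 18.11 wt% Ca.
Second mineral: 40.078 g Ca in 100.086 g formula = 40.04 wt% Ca.
18.11% − 40.04% gives a difference of -21.93 percentage points.

-21.93 percentage points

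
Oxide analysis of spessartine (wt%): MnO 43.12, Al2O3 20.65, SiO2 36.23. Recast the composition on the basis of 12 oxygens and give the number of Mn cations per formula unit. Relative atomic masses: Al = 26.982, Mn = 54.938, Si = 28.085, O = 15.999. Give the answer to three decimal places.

3.012 Mn apfu

MnO: 43.12/70.937 = 0.60786 mol → 0.60786 mol Mn, 0.60786 mol O.
Al2O3: 20.65/101.961 = 0.20253 mol → 0.40506 mol Al, 0.60759 mol O.
SiO2: 36.23/60.083 = 0.60300 mol → 0.60300 mol Si, 1.20600 mol O.
Total oxygen = 2.42145 mol. Normalization factor = 12/2.42145 = 4.95571.
Mn per 12 O = 0.60786 × 4.95571 = 3.012.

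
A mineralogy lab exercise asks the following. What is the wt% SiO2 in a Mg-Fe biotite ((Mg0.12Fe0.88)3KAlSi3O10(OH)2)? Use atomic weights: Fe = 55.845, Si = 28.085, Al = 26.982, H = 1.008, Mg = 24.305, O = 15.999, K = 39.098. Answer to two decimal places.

36.01 wt%

Formula mass = 500.520 g/mol.
3 Si → 3.0000 mol SiO2 per formula unit; M(SiO2) = 60.083, so SiO2 mass = 180.249 g.
180.249/500.520 × 100 = 36.01 wt%.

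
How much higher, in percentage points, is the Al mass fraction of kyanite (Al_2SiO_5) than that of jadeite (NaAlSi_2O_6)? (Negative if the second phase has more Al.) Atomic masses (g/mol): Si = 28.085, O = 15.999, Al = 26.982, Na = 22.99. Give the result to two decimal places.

Al in Al_2SiO_5: molar mass 162.044 g/mol; 2×26.982 = 53.964 g → 33.30 wt%.
Al in NaAlSi_2O_6: molar mass 202.136 g/mol; 1×26.982 = 26.982 g → 13.35 wt%.
Difference = 33.30 − 13.35 = 19.95 percentage points.

19.95 percentage points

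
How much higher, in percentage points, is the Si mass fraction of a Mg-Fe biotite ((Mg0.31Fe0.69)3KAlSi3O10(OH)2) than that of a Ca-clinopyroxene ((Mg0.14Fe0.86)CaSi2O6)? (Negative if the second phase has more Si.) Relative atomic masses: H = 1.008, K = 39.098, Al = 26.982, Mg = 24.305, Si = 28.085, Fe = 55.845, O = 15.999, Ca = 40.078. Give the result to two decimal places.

-5.59 percentage points

Si in (Mg0.31Fe0.69)3KAlSi3O10(OH)2: molar mass 482.542 g/mol; 3×28.085 = 84.255 g → 17.46 wt%.
Si in (Mg0.14Fe0.86)CaSi2O6: molar mass 243.671 g/mol; 2×28.085 = 56.170 g → 23.05 wt%.
Difference = 17.46 − 23.05 = -5.59 percentage points.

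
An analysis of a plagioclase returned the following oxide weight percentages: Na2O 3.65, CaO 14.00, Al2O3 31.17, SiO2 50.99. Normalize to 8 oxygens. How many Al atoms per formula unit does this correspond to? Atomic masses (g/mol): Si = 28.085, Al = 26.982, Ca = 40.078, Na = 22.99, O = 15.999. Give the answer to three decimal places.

1.673 Al apfu

Na2O (M=61.979): mol = 0.05889; Na = 0.11778, O = 0.05889.
CaO (M=56.077): mol = 0.24966; Ca = 0.24966, O = 0.24966.
Al2O3 (M=101.961): mol = 0.30571; Al = 0.61142, O = 0.91713.
SiO2 (M=60.083): mol = 0.84866; Si = 0.84866, O = 1.69732.
ΣO = 2.92300; factor = 8/ΣO = 2.73691.
Al apfu = 0.61142 × 2.73691 = 1.673.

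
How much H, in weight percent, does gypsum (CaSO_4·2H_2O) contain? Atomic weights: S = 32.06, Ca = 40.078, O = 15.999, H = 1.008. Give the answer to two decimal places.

2.34 weight percent

Molar mass of CaSO_4·2H_2O: 1×40.078 + 1×32.06 + 6×15.999 + 4×1.008 = 172.164 g/mol.
Mass of H per formula unit: 4 × 1.008 = 4.032 g.
Weight fraction H = 4.032 / 172.164 = 0.0234.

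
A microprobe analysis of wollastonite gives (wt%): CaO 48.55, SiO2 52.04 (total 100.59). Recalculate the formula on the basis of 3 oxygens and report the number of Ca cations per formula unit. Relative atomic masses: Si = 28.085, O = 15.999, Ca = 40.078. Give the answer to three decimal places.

CaO: 48.55/56.077 = 0.86577 mol → 0.86577 mol Ca, 0.86577 mol O.
SiO2: 52.04/60.083 = 0.86614 mol → 0.86614 mol Si, 1.73228 mol O.
Total oxygen = 2.59805 mol. Normalization factor = 3/2.59805 = 1.15471.
Ca per 3 O = 0.86577 × 1.15471 = 1.000.

1.000 Ca apfu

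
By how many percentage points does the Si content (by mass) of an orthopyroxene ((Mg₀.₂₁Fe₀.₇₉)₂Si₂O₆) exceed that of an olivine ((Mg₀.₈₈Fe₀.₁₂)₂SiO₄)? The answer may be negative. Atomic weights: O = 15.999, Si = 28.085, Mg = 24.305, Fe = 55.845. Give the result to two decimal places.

M((Mg₀.₂₁Fe₀.₇₉)₂Si₂O₆) = 250.607 g/mol, so wt% Si = 56.170/250.607 × 100 = 22.41%.
M((Mg₀.₈₈Fe₀.₁₂)₂SiO₄) = 148.261 g/mol, so wt% Si = 28.085/148.261 × 100 = 18.94%.
22.41 − 18.94 = 3.47 pp.

3.47 percentage points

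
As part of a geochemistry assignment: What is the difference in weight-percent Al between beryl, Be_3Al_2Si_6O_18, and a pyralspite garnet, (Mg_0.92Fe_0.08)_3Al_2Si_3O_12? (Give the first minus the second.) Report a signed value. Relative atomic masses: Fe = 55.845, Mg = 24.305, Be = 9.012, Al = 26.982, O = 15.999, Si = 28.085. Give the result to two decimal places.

-3.10 percentage points

First mineral: 53.964 g Al in 537.492 g formula = 10.04 wt% Al.
Second mineral: 53.964 g Al in 410.692 g formula = 13.14 wt% Al.
10.04% − 13.14% gives a difference of -3.10 percentage points.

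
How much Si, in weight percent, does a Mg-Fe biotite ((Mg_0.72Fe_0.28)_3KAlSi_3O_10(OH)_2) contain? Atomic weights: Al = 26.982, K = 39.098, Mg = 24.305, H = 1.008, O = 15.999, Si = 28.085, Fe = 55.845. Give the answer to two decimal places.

Molar mass of (Mg_0.72Fe_0.28)_3KAlSi_3O_10(OH)_2: 2.16*24.305 + 0.84*55.845 + 1*39.098 + 1*26.982 + 3*28.085 + 12*15.999 + 2*1.008 = 443.748 g/mol.
Mass of Si per formula unit: 3 × 28.085 = 84.255 g.
Weight fraction Si = 84.255 / 443.748 = 0.1899.

18.99 weight percent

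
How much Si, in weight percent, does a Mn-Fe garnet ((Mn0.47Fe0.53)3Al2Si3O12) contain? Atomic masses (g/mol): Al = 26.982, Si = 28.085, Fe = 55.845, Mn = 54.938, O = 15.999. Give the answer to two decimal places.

M((Mn0.47Fe0.53)3Al2Si3O12) = 496.463 g/mol.
Si contributes 3 × 28.085 = 84.255 g per mole.
84.255/496.463 = 0.1697 → 16.97%.

16.97 weight percent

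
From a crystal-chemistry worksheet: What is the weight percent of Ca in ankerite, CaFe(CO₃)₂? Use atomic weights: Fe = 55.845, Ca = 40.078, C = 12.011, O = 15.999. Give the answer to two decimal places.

18.56 weight percent

Molar mass of CaFe(CO₃)₂: 1*40.078 + 1*55.845 + 2*12.011 + 6*15.999 = 215.939 g/mol.
Mass of Ca per formula unit: 1 × 40.078 = 40.078 g.
Weight fraction Ca = 40.078 / 215.939 = 0.1856.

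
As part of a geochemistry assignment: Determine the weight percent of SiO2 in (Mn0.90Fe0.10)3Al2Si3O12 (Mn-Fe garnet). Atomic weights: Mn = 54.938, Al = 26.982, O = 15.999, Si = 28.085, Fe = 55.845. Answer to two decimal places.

Formula mass = 495.293 g/mol.
3 Si → 3.0000 mol SiO2 per formula unit; M(SiO2) = 60.083, so SiO2 mass = 180.249 g.
180.249/495.293 × 100 = 36.39 wt%.

36.39 wt%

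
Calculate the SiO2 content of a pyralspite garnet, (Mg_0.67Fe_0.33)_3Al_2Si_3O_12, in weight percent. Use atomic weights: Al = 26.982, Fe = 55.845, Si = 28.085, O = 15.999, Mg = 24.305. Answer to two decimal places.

41.50 wt%

Formula mass = 434.347 g/mol.
3 Si → 3.0000 mol SiO2 per formula unit; M(SiO2) = 60.083, so SiO2 mass = 180.249 g.
180.249/434.347 × 100 = 41.50 wt%.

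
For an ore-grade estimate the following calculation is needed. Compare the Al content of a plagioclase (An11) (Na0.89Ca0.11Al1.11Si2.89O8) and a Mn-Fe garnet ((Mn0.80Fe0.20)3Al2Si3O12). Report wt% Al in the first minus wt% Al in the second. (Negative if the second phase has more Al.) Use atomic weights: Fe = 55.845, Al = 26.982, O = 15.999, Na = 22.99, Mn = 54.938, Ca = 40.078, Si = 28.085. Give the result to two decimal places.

First mineral: 29.950 g Al in 263.977 g formula = 11.35 wt% Al.
Second mineral: 53.964 g Al in 495.565 g formula = 10.89 wt% Al.
11.35% − 10.89% gives a difference of 0.46 percentage points.

0.46 percentage points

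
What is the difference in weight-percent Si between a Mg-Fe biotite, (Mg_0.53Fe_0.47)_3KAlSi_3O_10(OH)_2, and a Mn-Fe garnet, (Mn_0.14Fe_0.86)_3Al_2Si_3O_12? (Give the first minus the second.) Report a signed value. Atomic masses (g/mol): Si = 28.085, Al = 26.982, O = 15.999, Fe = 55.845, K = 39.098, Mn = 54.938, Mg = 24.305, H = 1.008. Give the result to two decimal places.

First mineral: 84.255 g Si in 461.725 g formula = 18.25 wt% Si.
Second mineral: 84.255 g Si in 497.361 g formula = 16.94 wt% Si.
18.25% − 16.94% gives a difference of 1.31 percentage points.

1.31 percentage points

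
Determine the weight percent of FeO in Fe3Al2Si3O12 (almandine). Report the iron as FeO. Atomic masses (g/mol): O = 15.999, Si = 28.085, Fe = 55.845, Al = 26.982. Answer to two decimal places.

43.30 wt%

Molar mass of Fe3Al2Si3O12 = 3×55.845 + 2×26.982 + 3×28.085 + 12×15.999 = 497.742 g/mol.
Each formula unit contains 3 Fe, equivalent to 3/1 = 3.0000 mol FeO.
M(FeO) = 1×55.845 + 1×15.999 = 71.844 g/mol.
Mass of FeO per formula unit = 3.0000 × 71.844 = 215.532 g.
FeO wt% = 215.532 / 497.742 × 100 = 43.30%.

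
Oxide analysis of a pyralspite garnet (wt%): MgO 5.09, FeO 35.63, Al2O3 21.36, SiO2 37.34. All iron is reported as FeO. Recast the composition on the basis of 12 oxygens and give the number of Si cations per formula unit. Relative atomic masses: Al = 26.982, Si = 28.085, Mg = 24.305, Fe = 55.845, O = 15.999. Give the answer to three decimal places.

2.991 Si apfu

MgO: 5.09/40.304 = 0.12629 mol → 0.12629 mol Mg, 0.12629 mol O.
FeO: 35.63/71.844 = 0.49594 mol → 0.49594 mol Fe, 0.49594 mol O.
Al2O3: 21.36/101.961 = 0.20949 mol → 0.41898 mol Al, 0.62847 mol O.
SiO2: 37.34/60.083 = 0.62147 mol → 0.62147 mol Si, 1.24294 mol O.
Total oxygen = 2.49364 mol. Normalization factor = 12/2.49364 = 4.81224.
Si per 12 O = 0.62147 × 4.81224 = 2.991.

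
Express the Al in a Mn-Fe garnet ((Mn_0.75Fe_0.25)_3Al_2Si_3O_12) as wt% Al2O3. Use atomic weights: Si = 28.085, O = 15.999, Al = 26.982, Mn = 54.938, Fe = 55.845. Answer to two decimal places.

Formula mass = 495.701 g/mol.
2 Al → 1.0000 mol Al2O3 per formula unit; M(Al2O3) = 101.961, so Al2O3 mass = 101.961 g.
101.961/495.701 × 100 = 20.57 wt%.

20.57 wt%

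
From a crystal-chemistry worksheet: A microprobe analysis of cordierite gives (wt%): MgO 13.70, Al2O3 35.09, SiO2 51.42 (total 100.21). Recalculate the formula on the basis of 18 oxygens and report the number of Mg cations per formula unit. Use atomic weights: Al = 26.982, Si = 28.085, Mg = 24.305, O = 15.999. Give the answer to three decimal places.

1.984 Mg apfu

MgO: 13.70/40.304 = 0.33992 mol → 0.33992 mol Mg, 0.33992 mol O.
Al2O3: 35.09/101.961 = 0.34415 mol → 0.68830 mol Al, 1.03245 mol O.
SiO2: 51.42/60.083 = 0.85582 mol → 0.85582 mol Si, 1.71164 mol O.
Total oxygen = 3.08401 mol. Normalization factor = 18/3.08401 = 5.83656.
Mg per 18 O = 0.33992 × 5.83656 = 1.984.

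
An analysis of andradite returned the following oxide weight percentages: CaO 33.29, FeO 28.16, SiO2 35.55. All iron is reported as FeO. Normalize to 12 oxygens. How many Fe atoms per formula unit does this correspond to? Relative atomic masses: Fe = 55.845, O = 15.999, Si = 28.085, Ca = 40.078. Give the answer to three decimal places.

33.29 wt% CaO ÷ 56.077 g/mol = 0.59365 mol, giving 0.59365 Ca and 0.59365 O.
28.16 wt% FeO ÷ 71.844 g/mol = 0.39196 mol, giving 0.39196 Fe and 0.39196 O.
35.55 wt% SiO2 ÷ 60.083 g/mol = 0.59168 mol, giving 0.59168 Si and 1.18336 O.
Oxygen sums to 2.16897; scaling by 12/2.16897 = 5.53258 puts the formula on 12 O.
Fe: 0.39196 × 5.53258 = 2.169 atoms per formula unit.

2.169 Fe apfu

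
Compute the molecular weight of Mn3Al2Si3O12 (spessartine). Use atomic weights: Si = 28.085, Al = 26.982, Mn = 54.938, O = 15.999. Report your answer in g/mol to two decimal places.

Mn: 3 × 54.938 = 164.8140
Al: 2 × 26.982 = 53.9640
Si: 3 × 28.085 = 84.2550
O: 12 × 15.999 = 191.9880
Summing the contributions gives the formula mass.

495.02 g/mol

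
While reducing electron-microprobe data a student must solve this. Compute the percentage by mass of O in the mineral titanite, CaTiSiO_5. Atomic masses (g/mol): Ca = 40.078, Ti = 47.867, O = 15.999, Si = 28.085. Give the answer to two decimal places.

40.81 weight percent

Formula mass = 1·40.078 + 1·47.867 + 1·28.085 + 5·15.999 = 196.025 g/mol, of which 79.995 g is O.
So O makes up 79.995/196.025 = 0.4081 of the mass, i.e. 40.81%.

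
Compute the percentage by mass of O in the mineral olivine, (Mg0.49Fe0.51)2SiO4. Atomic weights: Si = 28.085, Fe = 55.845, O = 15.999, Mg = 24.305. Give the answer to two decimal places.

Formula mass = 0.98*24.305 + 1.02*55.845 + 1*28.085 + 4*15.999 = 172.862 g/mol, of which 63.996 g is O.
So O makes up 63.996/172.862 = 0.3702 of the mass, i.e. 37.02%.

37.02 wt%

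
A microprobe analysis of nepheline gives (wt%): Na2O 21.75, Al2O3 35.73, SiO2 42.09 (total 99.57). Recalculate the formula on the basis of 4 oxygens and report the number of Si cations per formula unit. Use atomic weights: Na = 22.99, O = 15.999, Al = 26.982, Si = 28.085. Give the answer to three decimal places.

Na2O (M=61.979): mol = 0.35093; Na = 0.70186, O = 0.35093.
Al2O3 (M=101.961): mol = 0.35043; Al = 0.70086, O = 1.05129.
SiO2 (M=60.083): mol = 0.70053; Si = 0.70053, O = 1.40106.
ΣO = 2.80328; factor = 4/ΣO = 1.42690.
Si apfu = 0.70053 × 1.42690 = 1.000.

1.000 Si apfu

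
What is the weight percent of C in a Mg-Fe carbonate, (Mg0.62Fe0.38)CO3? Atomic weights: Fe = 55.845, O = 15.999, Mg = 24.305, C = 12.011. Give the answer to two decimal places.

M((Mg0.62Fe0.38)CO3) = 96.298 g/mol.
C contributes 1 × 12.011 = 12.011 g per mole.
12.011/96.298 = 0.1247 → 12.47%.

12.47 mass %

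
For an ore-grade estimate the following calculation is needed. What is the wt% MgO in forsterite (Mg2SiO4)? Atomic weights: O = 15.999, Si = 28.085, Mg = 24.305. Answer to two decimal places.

M(Mg2SiO4) = 140.691 g/mol; M(MgO) = 40.304 g/mol.
Moles MgO per formula unit = 2 Mg ÷ 1 = 2.0000.
MgO fraction = (2.0000 × 40.304) / 140.691 = 80.608/140.691 = 0.5729.

57.29 wt%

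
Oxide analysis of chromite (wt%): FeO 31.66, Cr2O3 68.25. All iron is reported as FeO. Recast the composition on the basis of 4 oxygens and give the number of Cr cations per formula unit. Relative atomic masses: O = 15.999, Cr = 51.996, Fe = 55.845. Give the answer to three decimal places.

2.009 Cr apfu

FeO (M=71.844): mol = 0.44068; Fe = 0.44068, O = 0.44068.
Cr2O3 (M=151.989): mol = 0.44905; Cr = 0.89810, O = 1.34715.
ΣO = 1.78783; factor = 4/ΣO = 2.23735.
Cr apfu = 0.89810 × 2.23735 = 2.009.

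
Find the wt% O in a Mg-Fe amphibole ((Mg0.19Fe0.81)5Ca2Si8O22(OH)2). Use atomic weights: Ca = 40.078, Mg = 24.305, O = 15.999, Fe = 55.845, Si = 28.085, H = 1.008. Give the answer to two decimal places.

40.84 weight percent

Molar mass of (Mg0.19Fe0.81)5Ca2Si8O22(OH)2: 0.95×24.305 + 4.05×55.845 + 2×40.078 + 8×28.085 + 24×15.999 + 2×1.008 = 940.090 g/mol.
Mass of O per formula unit: 24 × 15.999 = 383.976 g.
Weight fraction O = 383.976 / 940.090 = 0.4084.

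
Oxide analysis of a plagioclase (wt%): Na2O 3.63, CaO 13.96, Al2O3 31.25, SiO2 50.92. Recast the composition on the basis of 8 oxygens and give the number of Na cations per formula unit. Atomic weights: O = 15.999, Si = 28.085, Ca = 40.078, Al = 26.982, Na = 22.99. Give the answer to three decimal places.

0.321 Na apfu

3.63 wt% Na2O ÷ 61.979 g/mol = 0.05857 mol, giving 0.11714 Na and 0.05857 O.
13.96 wt% CaO ÷ 56.077 g/mol = 0.24894 mol, giving 0.24894 Ca and 0.24894 O.
31.25 wt% Al2O3 ÷ 101.961 g/mol = 0.30649 mol, giving 0.61298 Al and 0.91947 O.
50.92 wt% SiO2 ÷ 60.083 g/mol = 0.84749 mol, giving 0.84749 Si and 1.69498 O.
Oxygen sums to 2.92196; scaling by 8/2.92196 = 2.73789 puts the formula on 8 O.
Na: 0.11714 × 2.73789 = 0.321 atoms per formula unit.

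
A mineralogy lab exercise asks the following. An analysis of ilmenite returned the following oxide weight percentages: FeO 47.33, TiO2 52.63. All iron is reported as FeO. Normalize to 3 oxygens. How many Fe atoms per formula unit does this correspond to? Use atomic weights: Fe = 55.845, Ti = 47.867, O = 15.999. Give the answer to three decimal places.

FeO: 47.33/71.844 = 0.65879 mol → 0.65879 mol Fe, 0.65879 mol O.
TiO2: 52.63/79.865 = 0.65899 mol → 0.65899 mol Ti, 1.31798 mol O.
Total oxygen = 1.97677 mol. Normalization factor = 3/1.97677 = 1.51763.
Fe per 3 O = 0.65879 × 1.51763 = 1.000.

1.000 Fe apfu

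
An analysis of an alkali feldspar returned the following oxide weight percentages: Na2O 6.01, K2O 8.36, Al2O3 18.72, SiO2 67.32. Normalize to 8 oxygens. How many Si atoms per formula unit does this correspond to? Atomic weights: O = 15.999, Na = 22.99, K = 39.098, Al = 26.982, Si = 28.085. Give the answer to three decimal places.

3.011 Si apfu

Na2O (M=61.979): mol = 0.09697; Na = 0.19394, O = 0.09697.
K2O (M=94.195): mol = 0.08875; K = 0.17750, O = 0.08875.
Al2O3 (M=101.961): mol = 0.18360; Al = 0.36720, O = 0.55080.
SiO2 (M=60.083): mol = 1.12045; Si = 1.12045, O = 2.24090.
ΣO = 2.97742; factor = 8/ΣO = 2.68689.
Si apfu = 1.12045 × 2.68689 = 3.011.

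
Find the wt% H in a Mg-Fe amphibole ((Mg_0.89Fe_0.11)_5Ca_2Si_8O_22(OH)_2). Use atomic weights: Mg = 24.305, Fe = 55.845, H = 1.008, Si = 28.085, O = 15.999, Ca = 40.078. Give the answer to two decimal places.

0.24 mass %

Formula mass = 4.45×24.305 + 0.55×55.845 + 2×40.078 + 8×28.085 + 24×15.999 + 2×1.008 = 829.700 g/mol, of which 2.016 g is H.
So H makes up 2.016/829.700 = 0.0024 of the mass, i.e. 0.24%.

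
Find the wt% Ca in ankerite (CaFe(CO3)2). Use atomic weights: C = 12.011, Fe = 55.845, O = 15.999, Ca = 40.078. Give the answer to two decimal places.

18.56 weight percent

Molar mass of CaFe(CO3)2: 1*40.078 + 1*55.845 + 2*12.011 + 6*15.999 = 215.939 g/mol.
Mass of Ca per formula unit: 1 × 40.078 = 40.078 g.
Weight fraction Ca = 40.078 / 215.939 = 0.1856.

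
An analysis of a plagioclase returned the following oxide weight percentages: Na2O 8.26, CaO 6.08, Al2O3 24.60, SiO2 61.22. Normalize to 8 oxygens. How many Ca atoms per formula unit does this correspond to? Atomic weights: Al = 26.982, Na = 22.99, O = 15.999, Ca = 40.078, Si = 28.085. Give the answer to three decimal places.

Na2O: 8.26/61.979 = 0.13327 mol → 0.26654 mol Na, 0.13327 mol O.
CaO: 6.08/56.077 = 0.10842 mol → 0.10842 mol Ca, 0.10842 mol O.
Al2O3: 24.60/101.961 = 0.24127 mol → 0.48254 mol Al, 0.72381 mol O.
SiO2: 61.22/60.083 = 1.01892 mol → 1.01892 mol Si, 2.03784 mol O.
Total oxygen = 3.00334 mol. Normalization factor = 8/3.00334 = 2.66370.
Ca per 8 O = 0.10842 × 2.66370 = 0.289.

0.289 Ca apfu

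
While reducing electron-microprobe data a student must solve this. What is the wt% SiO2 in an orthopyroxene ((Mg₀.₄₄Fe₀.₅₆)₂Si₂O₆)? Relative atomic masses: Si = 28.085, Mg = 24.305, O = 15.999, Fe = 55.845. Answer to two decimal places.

Formula mass = 236.099 g/mol.
2 Si → 2.0000 mol SiO2 per formula unit; M(SiO2) = 60.083, so SiO2 mass = 120.166 g.
120.166/236.099 × 100 = 50.90 wt%.

50.90 wt%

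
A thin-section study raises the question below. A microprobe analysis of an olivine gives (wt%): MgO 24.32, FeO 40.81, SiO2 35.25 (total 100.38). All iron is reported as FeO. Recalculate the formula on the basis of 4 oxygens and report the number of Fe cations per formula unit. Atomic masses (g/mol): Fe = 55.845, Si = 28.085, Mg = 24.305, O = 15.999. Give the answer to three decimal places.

MgO: 24.32/40.304 = 0.60341 mol → 0.60341 mol Mg, 0.60341 mol O.
FeO: 40.81/71.844 = 0.56804 mol → 0.56804 mol Fe, 0.56804 mol O.
SiO2: 35.25/60.083 = 0.58669 mol → 0.58669 mol Si, 1.17338 mol O.
Total oxygen = 2.34483 mol. Normalization factor = 4/2.34483 = 1.70588.
Fe per 4 O = 0.56804 × 1.70588 = 0.969.

0.969 Fe apfu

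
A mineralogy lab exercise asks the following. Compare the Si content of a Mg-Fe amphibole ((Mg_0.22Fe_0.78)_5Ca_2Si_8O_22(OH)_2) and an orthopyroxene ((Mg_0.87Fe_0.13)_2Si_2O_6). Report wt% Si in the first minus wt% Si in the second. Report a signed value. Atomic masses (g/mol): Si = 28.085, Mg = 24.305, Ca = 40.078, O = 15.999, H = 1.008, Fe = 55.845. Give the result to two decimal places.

First mineral: 224.680 g Si in 935.359 g formula = 24.02 wt% Si.
Second mineral: 56.170 g Si in 208.974 g formula = 26.88 wt% Si.
24.02% − 26.88% gives a difference of -2.86 percentage points.

-2.86 percentage points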